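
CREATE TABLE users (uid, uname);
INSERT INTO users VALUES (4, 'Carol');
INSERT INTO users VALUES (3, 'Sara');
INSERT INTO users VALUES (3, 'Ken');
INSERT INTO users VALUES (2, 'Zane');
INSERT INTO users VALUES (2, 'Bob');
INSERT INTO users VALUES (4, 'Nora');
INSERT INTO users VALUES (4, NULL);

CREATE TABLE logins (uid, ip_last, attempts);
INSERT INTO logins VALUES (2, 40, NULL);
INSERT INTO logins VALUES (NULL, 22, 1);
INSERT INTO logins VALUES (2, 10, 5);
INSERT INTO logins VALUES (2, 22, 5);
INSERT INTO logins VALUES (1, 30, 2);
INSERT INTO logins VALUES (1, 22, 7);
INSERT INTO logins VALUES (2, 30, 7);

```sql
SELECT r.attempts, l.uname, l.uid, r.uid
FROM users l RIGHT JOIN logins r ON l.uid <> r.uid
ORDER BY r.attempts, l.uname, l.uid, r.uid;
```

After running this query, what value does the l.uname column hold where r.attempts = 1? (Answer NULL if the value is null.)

RIGHT JOIN keeps every row from `logins`; unmatched rows get NULL for `users`'s columns.
Matching on l.uid <> r.uid. A NULL in a compared column never satisfies the condition.
Matched pairs: 34; unmatched r rows kept: 1.

NULL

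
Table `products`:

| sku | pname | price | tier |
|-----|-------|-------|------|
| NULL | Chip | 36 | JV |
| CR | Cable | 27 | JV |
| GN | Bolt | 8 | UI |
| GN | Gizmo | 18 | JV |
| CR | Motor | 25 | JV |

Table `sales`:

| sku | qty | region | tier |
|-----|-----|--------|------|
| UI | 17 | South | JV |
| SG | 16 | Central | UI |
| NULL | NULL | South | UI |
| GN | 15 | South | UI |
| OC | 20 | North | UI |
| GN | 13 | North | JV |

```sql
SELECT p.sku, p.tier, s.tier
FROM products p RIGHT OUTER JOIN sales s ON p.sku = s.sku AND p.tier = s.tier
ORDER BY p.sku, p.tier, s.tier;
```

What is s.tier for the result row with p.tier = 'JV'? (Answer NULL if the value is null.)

JV

RIGHT JOIN keeps every row from `sales`; unmatched rows get NULL for `products`'s columns.
Matching on p.sku = s.sku AND p.tier = s.tier. A NULL in a compared column never satisfies the condition.
Matched pairs: 2; unmatched s rows kept: 4.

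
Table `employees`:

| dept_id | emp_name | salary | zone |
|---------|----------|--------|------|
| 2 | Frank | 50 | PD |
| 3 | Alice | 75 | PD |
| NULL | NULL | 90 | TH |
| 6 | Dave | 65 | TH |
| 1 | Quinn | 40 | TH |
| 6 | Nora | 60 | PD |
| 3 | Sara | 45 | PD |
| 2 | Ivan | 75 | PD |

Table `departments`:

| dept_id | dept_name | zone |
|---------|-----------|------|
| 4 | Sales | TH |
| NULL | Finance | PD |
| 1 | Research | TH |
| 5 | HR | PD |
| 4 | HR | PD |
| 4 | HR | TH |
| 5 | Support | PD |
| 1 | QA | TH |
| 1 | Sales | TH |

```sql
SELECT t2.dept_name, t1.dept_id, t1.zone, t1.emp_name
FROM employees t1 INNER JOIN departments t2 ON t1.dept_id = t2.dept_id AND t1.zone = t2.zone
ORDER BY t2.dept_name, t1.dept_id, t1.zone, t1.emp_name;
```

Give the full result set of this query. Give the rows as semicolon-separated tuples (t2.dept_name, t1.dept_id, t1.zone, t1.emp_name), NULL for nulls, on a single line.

(QA, 1, TH, Quinn); (Research, 1, TH, Quinn); (Sales, 1, TH, Quinn)

INNER JOIN keeps only pairs where the ON condition holds.
Matching on t1.dept_id = t2.dept_id AND t1.zone = t2.zone. A NULL in a compared column never satisfies the condition.
Matched pairs: 3.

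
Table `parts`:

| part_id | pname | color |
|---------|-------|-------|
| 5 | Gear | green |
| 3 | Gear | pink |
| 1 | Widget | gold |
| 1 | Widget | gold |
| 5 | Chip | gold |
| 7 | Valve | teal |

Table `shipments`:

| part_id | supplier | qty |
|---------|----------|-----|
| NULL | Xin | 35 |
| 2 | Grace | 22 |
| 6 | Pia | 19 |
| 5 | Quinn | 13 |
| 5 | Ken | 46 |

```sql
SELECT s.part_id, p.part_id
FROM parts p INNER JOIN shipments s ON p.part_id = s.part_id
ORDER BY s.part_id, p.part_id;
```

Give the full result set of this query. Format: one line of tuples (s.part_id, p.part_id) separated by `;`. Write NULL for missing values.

(5, 5); (5, 5); (5, 5); (5, 5)

INNER JOIN keeps only pairs where the ON condition holds.
Matching on p.part_id = s.part_id. A NULL in a compared column never satisfies the condition.
- p (part_id=5) pairs with 2 row(s) of s.
- p (part_id=3) has no partner → excluded.
- p (part_id=1) has no partner → excluded.
- p (part_id=1) has no partner → excluded.
- p (part_id=5) pairs with 2 row(s) of s.
- p (part_id=7) has no partner → excluded.
After projecting and ordering:
s.part_id | p.part_id
5 | 5
5 | 5
5 | 5
5 | 5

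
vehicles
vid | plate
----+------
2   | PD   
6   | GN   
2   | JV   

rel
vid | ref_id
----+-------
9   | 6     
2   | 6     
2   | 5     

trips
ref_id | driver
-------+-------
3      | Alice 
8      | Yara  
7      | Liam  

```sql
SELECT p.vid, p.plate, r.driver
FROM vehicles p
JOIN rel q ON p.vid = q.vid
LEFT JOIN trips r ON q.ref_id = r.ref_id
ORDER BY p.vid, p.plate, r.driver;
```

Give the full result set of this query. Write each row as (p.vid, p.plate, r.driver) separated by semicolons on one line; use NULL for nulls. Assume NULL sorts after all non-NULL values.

Step 1 — p INNER JOIN q on vid → 4 row(s).
Then LEFT JOIN `trips r` on ref_id: each of those 4 rows is kept; rows whose q.ref_id has no match in r get NULL for r's columns.

(2, JV, NULL); (2, JV, NULL); (2, PD, NULL); (2, PD, NULL)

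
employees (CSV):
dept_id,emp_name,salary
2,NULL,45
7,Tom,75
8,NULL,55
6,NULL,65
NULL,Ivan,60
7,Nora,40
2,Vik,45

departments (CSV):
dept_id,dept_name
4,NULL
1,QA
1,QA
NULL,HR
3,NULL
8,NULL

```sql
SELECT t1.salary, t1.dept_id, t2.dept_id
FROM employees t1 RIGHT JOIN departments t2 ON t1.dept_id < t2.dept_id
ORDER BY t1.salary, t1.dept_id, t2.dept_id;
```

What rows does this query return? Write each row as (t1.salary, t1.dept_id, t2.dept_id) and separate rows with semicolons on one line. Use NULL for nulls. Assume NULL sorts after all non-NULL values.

(40, 7, 8); (45, 2, 3); (45, 2, 3); (45, 2, 4); (45, 2, 4); (45, 2, 8); (45, 2, 8); (65, 6, 8); (75, 7, 8); (NULL, NULL, 1); (NULL, NULL, 1); (NULL, NULL, NULL)

RIGHT JOIN keeps every row from `departments`; unmatched rows get NULL for `employees`'s columns.
Matching on t1.dept_id < t2.dept_id. A NULL in a compared column never satisfies the condition.
- t1[0] dept_id=2 → 3 match(es) in t2 → 3 row(s).
- t1[1] dept_id=7 → 1 match(es) in t2 → 1 row(s).
- t1[2] dept_id=8 → no match.
- t1[3] dept_id=6 → 1 match(es) in t2 → 1 row(s).
- t1[4] dept_id=NULL → no match.
- t1[5] dept_id=7 → 1 match(es) in t2 → 1 row(s).
- t1[6] dept_id=2 → 3 match(es) in t2 → 3 row(s).
- 3 t2 row(s) had no t1 match → kept, t1 columns NULL.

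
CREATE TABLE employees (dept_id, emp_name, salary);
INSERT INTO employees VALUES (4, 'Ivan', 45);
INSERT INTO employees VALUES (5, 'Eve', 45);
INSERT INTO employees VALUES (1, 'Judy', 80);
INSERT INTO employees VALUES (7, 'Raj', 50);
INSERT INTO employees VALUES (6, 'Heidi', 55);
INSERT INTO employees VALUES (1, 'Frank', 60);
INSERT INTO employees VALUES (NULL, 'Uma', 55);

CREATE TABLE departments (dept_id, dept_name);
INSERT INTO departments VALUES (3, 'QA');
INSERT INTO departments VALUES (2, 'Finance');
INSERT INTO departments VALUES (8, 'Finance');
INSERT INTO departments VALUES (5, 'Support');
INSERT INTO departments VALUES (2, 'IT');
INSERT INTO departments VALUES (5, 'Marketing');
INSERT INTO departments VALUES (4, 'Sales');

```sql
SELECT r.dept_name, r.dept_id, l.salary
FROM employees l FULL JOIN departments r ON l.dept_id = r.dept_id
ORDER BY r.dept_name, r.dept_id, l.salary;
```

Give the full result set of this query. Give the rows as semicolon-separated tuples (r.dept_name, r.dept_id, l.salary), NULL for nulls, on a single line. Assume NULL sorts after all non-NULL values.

(Finance, 2, NULL); (Finance, 8, NULL); (IT, 2, NULL); (Marketing, 5, 45); (QA, 3, NULL); (Sales, 4, 45); (Support, 5, 45); (NULL, NULL, 50); (NULL, NULL, 55); (NULL, NULL, 55); (NULL, NULL, 60); (NULL, NULL, 80)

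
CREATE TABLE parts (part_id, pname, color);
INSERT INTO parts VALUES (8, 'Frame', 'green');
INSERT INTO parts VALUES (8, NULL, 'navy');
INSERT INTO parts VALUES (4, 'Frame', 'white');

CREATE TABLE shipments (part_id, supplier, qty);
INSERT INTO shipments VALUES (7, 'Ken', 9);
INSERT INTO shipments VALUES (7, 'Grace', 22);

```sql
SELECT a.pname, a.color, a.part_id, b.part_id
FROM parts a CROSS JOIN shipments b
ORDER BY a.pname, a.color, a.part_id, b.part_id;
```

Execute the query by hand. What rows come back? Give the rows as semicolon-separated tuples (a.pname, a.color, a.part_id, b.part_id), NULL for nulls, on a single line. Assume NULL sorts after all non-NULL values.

CROSS JOIN pairs every row of `parts` with every row of `shipments`: 3 × 2 = 6 rows.

(Frame, green, 8, 7); (Frame, green, 8, 7); (Frame, white, 4, 7); (Frame, white, 4, 7); (NULL, navy, 8, 7); (NULL, navy, 8, 7)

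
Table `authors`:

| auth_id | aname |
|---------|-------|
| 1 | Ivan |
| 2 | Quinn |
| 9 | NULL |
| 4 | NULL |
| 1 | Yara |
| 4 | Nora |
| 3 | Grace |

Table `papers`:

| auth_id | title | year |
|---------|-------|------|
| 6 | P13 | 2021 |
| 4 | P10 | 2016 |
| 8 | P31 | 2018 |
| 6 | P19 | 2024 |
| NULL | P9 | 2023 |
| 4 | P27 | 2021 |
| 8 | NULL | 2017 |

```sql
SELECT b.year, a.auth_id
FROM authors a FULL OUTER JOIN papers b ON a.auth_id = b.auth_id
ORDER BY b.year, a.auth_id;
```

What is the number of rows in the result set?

FULL OUTER JOIN keeps every row from both sides; unmatched rows get NULL for the other side's columns.
Matching on a.auth_id = b.auth_id. A NULL in a compared column never satisfies the condition.
- a[0] auth_id=1 → no match; kept with NULLs on the b side.
- a[1] auth_id=2 → no match; kept with NULLs on the b side.
- a[2] auth_id=9 → no match; kept with NULLs on the b side.
- a[3] auth_id=4 → 2 match(es) in b → 2 row(s).
- a[4] auth_id=1 → no match; kept with NULLs on the b side.
- a[5] auth_id=4 → 2 match(es) in b → 2 row(s).
- a[6] auth_id=3 → no match; kept with NULLs on the b side.
- 5 b row(s) had no a match → kept, a columns NULL.
Total: 4 matched + 10 padded = 14 rows.

14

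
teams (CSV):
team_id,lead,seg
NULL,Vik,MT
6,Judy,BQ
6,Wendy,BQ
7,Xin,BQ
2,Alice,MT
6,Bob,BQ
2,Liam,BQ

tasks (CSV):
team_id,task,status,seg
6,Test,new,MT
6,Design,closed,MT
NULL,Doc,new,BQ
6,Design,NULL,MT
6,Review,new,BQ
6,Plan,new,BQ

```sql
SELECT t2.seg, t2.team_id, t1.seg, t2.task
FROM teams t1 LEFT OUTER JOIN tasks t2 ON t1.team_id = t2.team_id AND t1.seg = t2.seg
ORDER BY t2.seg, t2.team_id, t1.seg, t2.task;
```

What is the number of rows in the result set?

LEFT JOIN keeps every row from `teams`; unmatched rows get NULL for `tasks`'s columns.
Matching on t1.team_id = t2.team_id AND t1.seg = t2.seg. A NULL in a compared column never satisfies the condition.
- t1 (team_id=NULL, seg=MT) has no partner → padded with NULL.
- t1 (team_id=6, seg=BQ) pairs with 2 row(s) of t2.
- t1 (team_id=6, seg=BQ) pairs with 2 row(s) of t2.
- t1 (team_id=7, seg=BQ) has no partner → padded with NULL.
- t1 (team_id=2, seg=MT) has no partner → padded with NULL.
- t1 (team_id=6, seg=BQ) pairs with 2 row(s) of t2.
- t1 (team_id=2, seg=BQ) has no partner → padded with NULL.
Total: 6 matched + 4 padded = 10 rows.

10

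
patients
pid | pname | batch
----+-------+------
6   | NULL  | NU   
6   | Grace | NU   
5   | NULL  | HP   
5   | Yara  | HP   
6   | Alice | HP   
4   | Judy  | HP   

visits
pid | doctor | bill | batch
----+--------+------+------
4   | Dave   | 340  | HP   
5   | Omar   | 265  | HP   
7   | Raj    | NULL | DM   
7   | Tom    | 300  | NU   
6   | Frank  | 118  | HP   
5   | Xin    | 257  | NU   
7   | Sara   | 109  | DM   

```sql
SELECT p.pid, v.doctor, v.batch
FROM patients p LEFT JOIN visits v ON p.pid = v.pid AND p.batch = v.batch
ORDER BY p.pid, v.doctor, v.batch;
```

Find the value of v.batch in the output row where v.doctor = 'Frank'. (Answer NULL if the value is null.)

LEFT JOIN keeps every row from `patients`; unmatched rows get NULL for `visits`'s columns.
Matching on p.pid = v.pid AND p.batch = v.batch.
- p row (pid=6, batch=NU): no match → kept, v columns NULL.
- p row (pid=6, batch=NU): no match → kept, v columns NULL.
- p row (pid=5, batch=HP): matches 1 v row(s) → 1 output row(s).
- p row (pid=5, batch=HP): matches 1 v row(s) → 1 output row(s).
- p row (pid=6, batch=HP): matches 1 v row(s) → 1 output row(s).
- p row (pid=4, batch=HP): matches 1 v row(s) → 1 output row(s).

HP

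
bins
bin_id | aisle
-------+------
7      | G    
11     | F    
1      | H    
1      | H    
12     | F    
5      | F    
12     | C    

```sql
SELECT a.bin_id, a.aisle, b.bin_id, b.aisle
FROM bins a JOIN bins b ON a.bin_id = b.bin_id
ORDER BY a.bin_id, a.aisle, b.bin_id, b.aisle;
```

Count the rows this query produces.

11

INNER JOIN keeps only pairs where the ON condition holds.
Matching on a.bin_id = b.bin_id.
Matched pairs: 11.
Total: 11 rows.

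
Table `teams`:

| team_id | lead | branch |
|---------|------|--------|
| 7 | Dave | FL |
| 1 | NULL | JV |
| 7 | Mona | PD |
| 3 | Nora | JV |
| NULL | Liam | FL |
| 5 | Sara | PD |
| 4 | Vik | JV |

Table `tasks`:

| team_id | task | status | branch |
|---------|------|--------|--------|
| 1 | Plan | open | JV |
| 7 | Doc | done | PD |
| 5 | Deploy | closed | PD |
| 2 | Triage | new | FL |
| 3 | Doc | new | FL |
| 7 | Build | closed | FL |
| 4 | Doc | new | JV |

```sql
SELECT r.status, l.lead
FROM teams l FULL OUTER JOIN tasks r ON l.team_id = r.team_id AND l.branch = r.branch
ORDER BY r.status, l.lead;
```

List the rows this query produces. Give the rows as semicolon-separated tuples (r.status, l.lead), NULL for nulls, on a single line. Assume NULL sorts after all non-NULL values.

(closed, Dave); (closed, Sara); (done, Mona); (new, Vik); (new, NULL); (new, NULL); (open, NULL); (NULL, Liam); (NULL, Nora)

FULL OUTER JOIN keeps every row from both sides; unmatched rows get NULL for the other side's columns.
Matching on l.team_id = r.team_id AND l.branch = r.branch. A NULL in a compared column never satisfies the condition.
- l row (team_id=7, branch=FL): matches 1 r row(s) → 1 output row(s).
- l row (team_id=1, branch=JV): matches 1 r row(s) → 1 output row(s).
- l row (team_id=7, branch=PD): matches 1 r row(s) → 1 output row(s).
- l row (team_id=3, branch=JV): no match → kept, r columns NULL.
- l row (team_id=NULL, branch=FL): no match → kept, r columns NULL.
- l row (team_id=5, branch=PD): matches 1 r row(s) → 1 output row(s).
- l row (team_id=4, branch=JV): matches 1 r row(s) → 1 output row(s).
- 2 r row(s) had no l match → kept, l columns NULL.
After projecting and ordering:
r.status | l.lead
closed | Dave
closed | Sara
done | Mona
new | Vik
new | NULL
new | NULL
open | NULL
NULL | Liam
NULL | Nora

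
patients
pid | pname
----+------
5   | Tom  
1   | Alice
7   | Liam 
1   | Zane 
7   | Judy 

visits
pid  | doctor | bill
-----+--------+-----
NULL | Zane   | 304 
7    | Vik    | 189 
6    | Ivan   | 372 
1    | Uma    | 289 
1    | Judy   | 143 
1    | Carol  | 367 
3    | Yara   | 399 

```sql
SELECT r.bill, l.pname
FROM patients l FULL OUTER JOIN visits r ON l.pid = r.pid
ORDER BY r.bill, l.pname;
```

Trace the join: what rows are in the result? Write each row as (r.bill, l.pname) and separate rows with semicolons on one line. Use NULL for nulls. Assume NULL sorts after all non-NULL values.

(143, Alice); (143, Zane); (189, Judy); (189, Liam); (289, Alice); (289, Zane); (304, NULL); (367, Alice); (367, Zane); (372, NULL); (399, NULL); (NULL, Tom)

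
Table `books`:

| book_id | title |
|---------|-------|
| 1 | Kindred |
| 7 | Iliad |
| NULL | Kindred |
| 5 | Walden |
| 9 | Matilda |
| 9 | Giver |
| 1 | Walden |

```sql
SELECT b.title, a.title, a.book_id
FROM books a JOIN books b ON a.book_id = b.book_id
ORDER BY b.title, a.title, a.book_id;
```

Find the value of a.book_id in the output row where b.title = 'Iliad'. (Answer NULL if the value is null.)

7

INNER JOIN keeps only pairs where the ON condition holds.
Matching on a.book_id = b.book_id. A NULL in a compared column never satisfies the condition.
- book_id=1: 2 matching b row(s), so 2 row(s) emitted.
- book_id=7: 1 matching b row(s), so 1 row(s) emitted.
- book_id=NULL: no matching b row, dropped.
- book_id=5: 1 matching b row(s), so 1 row(s) emitted.
- book_id=9: 2 matching b row(s), so 2 row(s) emitted.
- book_id=9: 2 matching b row(s), so 2 row(s) emitted.
- book_id=1: 2 matching b row(s), so 2 row(s) emitted.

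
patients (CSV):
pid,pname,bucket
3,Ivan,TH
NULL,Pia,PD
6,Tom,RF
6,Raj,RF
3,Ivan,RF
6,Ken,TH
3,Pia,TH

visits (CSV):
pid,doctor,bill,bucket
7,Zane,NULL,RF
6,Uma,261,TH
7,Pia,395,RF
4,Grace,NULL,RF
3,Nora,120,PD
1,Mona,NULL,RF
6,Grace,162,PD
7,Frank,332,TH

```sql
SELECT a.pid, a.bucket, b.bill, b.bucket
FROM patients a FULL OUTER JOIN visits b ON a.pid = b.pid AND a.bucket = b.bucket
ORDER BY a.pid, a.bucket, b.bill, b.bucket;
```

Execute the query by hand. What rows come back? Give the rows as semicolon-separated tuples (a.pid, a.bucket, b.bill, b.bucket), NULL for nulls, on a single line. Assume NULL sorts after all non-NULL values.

FULL OUTER JOIN keeps every row from both sides; unmatched rows get NULL for the other side's columns.
Matching on a.pid = b.pid AND a.bucket = b.bucket. A NULL in a compared column never satisfies the condition.
- a[0] pid=3, bucket=TH → no match; kept with NULLs on the b side.
- a[1] pid=NULL, bucket=PD → no match; kept with NULLs on the b side.
- a[2] pid=6, bucket=RF → no match; kept with NULLs on the b side.
- a[3] pid=6, bucket=RF → no match; kept with NULLs on the b side.
- a[4] pid=3, bucket=RF → no match; kept with NULLs on the b side.
- a[5] pid=6, bucket=TH → 1 match(es) in b → 1 row(s).
- a[6] pid=3, bucket=TH → no match; kept with NULLs on the b side.
- 7 b row(s) had no a match → kept, a columns NULL.

(3, RF, NULL, NULL); (3, TH, NULL, NULL); (3, TH, NULL, NULL); (6, RF, NULL, NULL); (6, RF, NULL, NULL); (6, TH, 261, TH); (NULL, PD, NULL, NULL); (NULL, NULL, 120, PD); (NULL, NULL, 162, PD); (NULL, NULL, 332, TH); (NULL, NULL, 395, RF); (NULL, NULL, NULL, RF); (NULL, NULL, NULL, RF); (NULL, NULL, NULL, RF)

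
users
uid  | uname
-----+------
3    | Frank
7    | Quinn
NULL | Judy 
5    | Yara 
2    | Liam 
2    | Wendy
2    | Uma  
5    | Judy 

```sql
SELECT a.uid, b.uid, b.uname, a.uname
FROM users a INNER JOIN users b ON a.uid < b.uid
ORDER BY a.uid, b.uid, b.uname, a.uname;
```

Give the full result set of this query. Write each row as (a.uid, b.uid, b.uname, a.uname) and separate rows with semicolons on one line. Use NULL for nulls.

(2, 3, Frank, Liam); (2, 3, Frank, Uma); (2, 3, Frank, Wendy); (2, 5, Judy, Liam); (2, 5, Judy, Uma); (2, 5, Judy, Wendy); (2, 5, Yara, Liam); (2, 5, Yara, Uma); (2, 5, Yara, Wendy); (2, 7, Quinn, Liam); (2, 7, Quinn, Uma); (2, 7, Quinn, Wendy); (3, 5, Judy, Frank); (3, 5, Yara, Frank); (3, 7, Quinn, Frank); (5, 7, Quinn, Judy); (5, 7, Quinn, Yara)

INNER JOIN keeps only pairs where the ON condition holds.
Matching on a.uid < b.uid. A NULL in a compared column never satisfies the condition.
Matched pairs: 17.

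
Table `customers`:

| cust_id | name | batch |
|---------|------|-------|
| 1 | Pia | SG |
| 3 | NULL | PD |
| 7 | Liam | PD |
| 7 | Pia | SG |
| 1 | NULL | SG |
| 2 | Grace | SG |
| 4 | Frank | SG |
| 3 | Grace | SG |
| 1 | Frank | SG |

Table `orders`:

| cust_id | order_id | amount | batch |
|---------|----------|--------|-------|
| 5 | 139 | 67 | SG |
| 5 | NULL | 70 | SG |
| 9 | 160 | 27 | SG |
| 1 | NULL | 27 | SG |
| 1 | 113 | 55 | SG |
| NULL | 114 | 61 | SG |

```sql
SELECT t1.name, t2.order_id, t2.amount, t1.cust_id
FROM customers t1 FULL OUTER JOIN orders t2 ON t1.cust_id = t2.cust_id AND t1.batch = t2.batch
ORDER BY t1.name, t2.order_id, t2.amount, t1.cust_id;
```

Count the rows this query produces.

16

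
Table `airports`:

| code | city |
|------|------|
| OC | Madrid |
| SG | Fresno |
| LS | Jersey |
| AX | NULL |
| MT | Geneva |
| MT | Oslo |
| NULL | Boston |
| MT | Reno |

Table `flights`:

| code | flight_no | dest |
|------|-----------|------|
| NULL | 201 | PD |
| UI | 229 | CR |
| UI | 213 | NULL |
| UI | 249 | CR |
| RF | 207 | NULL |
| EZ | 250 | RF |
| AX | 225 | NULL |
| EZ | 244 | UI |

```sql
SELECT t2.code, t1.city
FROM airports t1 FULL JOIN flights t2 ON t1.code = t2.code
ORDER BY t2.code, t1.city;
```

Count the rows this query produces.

15

FULL OUTER JOIN keeps every row from both sides; unmatched rows get NULL for the other side's columns.
Matching on t1.code = t2.code. A NULL in a compared column never satisfies the condition.
- t1 row (code=OC): no match → kept, t2 columns NULL.
- t1 row (code=SG): no match → kept, t2 columns NULL.
- t1 row (code=LS): no match → kept, t2 columns NULL.
- t1 row (code=AX): matches 1 t2 row(s) → 1 output row(s).
- t1 row (code=MT): no match → kept, t2 columns NULL.
- t1 row (code=MT): no match → kept, t2 columns NULL.
- t1 row (code=NULL): no match → kept, t2 columns NULL.
- t1 row (code=MT): no match → kept, t2 columns NULL.
- 7 row(s) from t2 found no t1 partner → padded with NULL.
Total: 1 matched + 14 padded = 15 rows.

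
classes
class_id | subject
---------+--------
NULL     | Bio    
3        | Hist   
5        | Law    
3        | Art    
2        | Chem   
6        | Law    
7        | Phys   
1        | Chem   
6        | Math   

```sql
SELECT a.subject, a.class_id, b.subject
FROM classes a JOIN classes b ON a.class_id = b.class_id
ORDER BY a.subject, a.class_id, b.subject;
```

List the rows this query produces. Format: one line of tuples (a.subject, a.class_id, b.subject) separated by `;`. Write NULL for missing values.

INNER JOIN keeps only pairs where the ON condition holds.
Matching on a.class_id = b.class_id. A NULL in a compared column never satisfies the condition.
- a row (class_id=NULL): no match → dropped.
- a row (class_id=3): matches 2 b row(s) → 2 output row(s).
- a row (class_id=5): matches 1 b row(s) → 1 output row(s).
- a row (class_id=3): matches 2 b row(s) → 2 output row(s).
- a row (class_id=2): matches 1 b row(s) → 1 output row(s).
- a row (class_id=6): matches 2 b row(s) → 2 output row(s).
- a row (class_id=7): matches 1 b row(s) → 1 output row(s).
- a row (class_id=1): matches 1 b row(s) → 1 output row(s).
- a row (class_id=6): matches 2 b row(s) → 2 output row(s).

(Art, 3, Art); (Art, 3, Hist); (Chem, 1, Chem); (Chem, 2, Chem); (Hist, 3, Art); (Hist, 3, Hist); (Law, 5, Law); (Law, 6, Law); (Law, 6, Math); (Math, 6, Law); (Math, 6, Math); (Phys, 7, Phys)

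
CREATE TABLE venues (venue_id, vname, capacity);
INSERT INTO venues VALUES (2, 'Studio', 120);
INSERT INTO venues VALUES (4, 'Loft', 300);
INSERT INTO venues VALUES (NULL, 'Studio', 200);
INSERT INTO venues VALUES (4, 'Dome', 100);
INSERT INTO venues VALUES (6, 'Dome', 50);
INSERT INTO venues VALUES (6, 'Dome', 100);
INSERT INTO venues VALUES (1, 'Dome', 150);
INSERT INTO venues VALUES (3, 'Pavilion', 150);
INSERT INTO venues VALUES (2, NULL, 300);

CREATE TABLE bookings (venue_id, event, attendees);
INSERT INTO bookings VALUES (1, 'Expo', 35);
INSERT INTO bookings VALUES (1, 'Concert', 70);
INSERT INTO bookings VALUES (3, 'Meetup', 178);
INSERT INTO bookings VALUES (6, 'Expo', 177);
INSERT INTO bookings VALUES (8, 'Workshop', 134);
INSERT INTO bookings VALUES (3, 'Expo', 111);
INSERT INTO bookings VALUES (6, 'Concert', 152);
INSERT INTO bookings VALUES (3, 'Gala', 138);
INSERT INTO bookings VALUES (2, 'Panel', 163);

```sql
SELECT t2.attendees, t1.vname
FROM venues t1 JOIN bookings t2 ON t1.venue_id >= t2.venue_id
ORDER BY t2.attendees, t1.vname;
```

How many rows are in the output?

42

INNER JOIN keeps only pairs where the ON condition holds.
Matching on t1.venue_id >= t2.venue_id. A NULL in a compared column never satisfies the condition.
Matched pairs: 42.
Total: 42 rows.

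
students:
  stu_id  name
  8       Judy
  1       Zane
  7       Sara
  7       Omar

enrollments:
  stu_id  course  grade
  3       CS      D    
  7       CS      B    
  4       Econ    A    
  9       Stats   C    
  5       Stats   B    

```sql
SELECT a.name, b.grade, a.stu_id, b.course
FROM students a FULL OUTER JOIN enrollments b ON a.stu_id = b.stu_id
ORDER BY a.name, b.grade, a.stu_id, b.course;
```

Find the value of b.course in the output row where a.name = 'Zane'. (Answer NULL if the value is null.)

NULL

FULL OUTER JOIN keeps every row from both sides; unmatched rows get NULL for the other side's columns.
Matching on a.stu_id = b.stu_id.
Matched pairs: 2; unmatched a rows kept: 2; unmatched b rows kept: 4.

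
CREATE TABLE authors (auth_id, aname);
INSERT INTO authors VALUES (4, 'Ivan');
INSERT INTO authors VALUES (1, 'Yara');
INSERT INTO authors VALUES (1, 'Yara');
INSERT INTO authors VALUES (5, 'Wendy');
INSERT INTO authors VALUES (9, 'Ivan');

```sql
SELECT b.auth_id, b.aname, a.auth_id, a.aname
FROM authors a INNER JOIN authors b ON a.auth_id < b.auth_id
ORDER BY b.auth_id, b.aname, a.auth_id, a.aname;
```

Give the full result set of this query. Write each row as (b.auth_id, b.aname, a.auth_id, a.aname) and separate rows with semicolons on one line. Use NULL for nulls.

INNER JOIN keeps only pairs where the ON condition holds.
Matching on a.auth_id < b.auth_id.
- auth_id=4: 2 matching b row(s), so 2 row(s) emitted.
- auth_id=1: 3 matching b row(s), so 3 row(s) emitted.
- auth_id=1: 3 matching b row(s), so 3 row(s) emitted.
- auth_id=5: 1 matching b row(s), so 1 row(s) emitted.
- auth_id=9: no matching b row, dropped.
After projecting and ordering:
b.auth_id | b.aname | a.auth_id | a.aname
4 | Ivan | 1 | Yara
4 | Ivan | 1 | Yara
5 | Wendy | 1 | Yara
5 | Wendy | 1 | Yara
5 | Wendy | 4 | Ivan
9 | Ivan | 1 | Yara
9 | Ivan | 1 | Yara
9 | Ivan | 4 | Ivan
9 | Ivan | 5 | Wendy

(4, Ivan, 1, Yara); (4, Ivan, 1, Yara); (5, Wendy, 1, Yara); (5, Wendy, 1, Yara); (5, Wendy, 4, Ivan); (9, Ivan, 1, Yara); (9, Ivan, 1, Yara); (9, Ivan, 4, Ivan); (9, Ivan, 5, Wendy)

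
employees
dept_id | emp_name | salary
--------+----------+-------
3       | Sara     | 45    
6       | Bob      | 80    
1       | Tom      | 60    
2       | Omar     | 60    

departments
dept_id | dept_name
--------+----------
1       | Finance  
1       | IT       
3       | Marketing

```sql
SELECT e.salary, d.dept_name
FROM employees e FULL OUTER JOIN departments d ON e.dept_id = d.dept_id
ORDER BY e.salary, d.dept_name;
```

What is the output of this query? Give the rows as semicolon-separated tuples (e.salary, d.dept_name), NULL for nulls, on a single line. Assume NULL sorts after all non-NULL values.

FULL OUTER JOIN keeps every row from both sides; unmatched rows get NULL for the other side's columns.
Matching on e.dept_id = d.dept_id.
- dept_id=3: 1 matching d row(s), so 1 row(s) emitted.
- dept_id=6: no d row matches, row kept with d columns NULL.
- dept_id=1: 2 matching d row(s), so 2 row(s) emitted.
- dept_id=2: no d row matches, row kept with d columns NULL.
After projecting and ordering:
e.salary | d.dept_name
45 | Marketing
60 | Finance
60 | IT
60 | NULL
80 | NULL

(45, Marketing); (60, Finance); (60, IT); (60, NULL); (80, NULL)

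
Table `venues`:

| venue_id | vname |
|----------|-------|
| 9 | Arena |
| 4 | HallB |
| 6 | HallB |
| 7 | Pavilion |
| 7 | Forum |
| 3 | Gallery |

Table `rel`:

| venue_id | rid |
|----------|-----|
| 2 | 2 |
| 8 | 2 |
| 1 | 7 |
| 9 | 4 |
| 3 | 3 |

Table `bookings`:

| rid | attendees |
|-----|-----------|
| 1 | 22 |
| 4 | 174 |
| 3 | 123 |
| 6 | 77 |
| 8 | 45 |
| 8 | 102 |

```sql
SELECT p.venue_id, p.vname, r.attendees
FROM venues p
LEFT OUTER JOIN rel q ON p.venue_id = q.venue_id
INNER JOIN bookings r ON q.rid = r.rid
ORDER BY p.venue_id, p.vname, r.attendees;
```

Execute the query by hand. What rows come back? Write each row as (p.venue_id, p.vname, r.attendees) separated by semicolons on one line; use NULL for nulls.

(3, Gallery, 123); (9, Arena, 174)

Evaluate left to right. First `venues p LEFT JOIN rel q` on venue_id: 6 row(s).
Then INNER JOIN `bookings r` on rid: keep only rows whose q.rid appears in r.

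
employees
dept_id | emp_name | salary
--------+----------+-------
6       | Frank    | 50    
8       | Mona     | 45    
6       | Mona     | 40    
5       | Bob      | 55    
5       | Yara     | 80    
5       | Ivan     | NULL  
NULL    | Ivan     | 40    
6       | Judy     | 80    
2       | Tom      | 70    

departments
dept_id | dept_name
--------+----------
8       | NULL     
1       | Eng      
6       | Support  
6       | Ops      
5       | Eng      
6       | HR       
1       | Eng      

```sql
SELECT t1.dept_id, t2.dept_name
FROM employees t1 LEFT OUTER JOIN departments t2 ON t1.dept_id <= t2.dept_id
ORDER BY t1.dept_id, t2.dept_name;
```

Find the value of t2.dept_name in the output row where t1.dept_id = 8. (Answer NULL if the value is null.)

LEFT JOIN keeps every row from `employees`; unmatched rows get NULL for `departments`'s columns.
Matching on t1.dept_id <= t2.dept_id. A NULL in a compared column never satisfies the condition.
Matched pairs: 33; unmatched t1 rows kept: 1.

NULL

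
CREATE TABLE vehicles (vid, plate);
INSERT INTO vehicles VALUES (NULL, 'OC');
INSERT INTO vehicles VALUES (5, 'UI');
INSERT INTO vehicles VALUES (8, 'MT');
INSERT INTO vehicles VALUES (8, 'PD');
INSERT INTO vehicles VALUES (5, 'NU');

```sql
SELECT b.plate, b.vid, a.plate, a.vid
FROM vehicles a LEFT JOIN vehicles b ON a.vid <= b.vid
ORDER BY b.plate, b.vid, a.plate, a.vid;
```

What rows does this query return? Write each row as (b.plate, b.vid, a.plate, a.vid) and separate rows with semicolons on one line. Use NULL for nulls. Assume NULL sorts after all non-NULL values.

LEFT JOIN keeps every row from `vehicles a`; unmatched rows get NULL for `vehicles b`'s columns.
Matching on a.vid <= b.vid. A NULL in a compared column never satisfies the condition.
- a (vid=NULL) has no partner → padded with NULL.
- a (vid=5) pairs with 4 row(s) of b.
- a (vid=8) pairs with 2 row(s) of b.
- a (vid=8) pairs with 2 row(s) of b.
- a (vid=5) pairs with 4 row(s) of b.

(MT, 8, MT, 8); (MT, 8, NU, 5); (MT, 8, PD, 8); (MT, 8, UI, 5); (NU, 5, NU, 5); (NU, 5, UI, 5); (PD, 8, MT, 8); (PD, 8, NU, 5); (PD, 8, PD, 8); (PD, 8, UI, 5); (UI, 5, NU, 5); (UI, 5, UI, 5); (NULL, NULL, OC, NULL)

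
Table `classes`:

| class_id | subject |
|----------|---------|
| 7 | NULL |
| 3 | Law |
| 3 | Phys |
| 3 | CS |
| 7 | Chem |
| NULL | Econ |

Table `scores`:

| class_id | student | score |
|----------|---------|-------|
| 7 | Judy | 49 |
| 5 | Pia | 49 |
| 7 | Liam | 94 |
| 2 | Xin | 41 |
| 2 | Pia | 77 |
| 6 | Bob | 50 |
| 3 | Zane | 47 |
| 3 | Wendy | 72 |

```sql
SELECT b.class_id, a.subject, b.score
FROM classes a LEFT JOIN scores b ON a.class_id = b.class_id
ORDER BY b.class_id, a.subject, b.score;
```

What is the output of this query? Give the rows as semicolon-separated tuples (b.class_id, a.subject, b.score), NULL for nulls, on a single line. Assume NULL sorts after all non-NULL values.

(3, CS, 47); (3, CS, 72); (3, Law, 47); (3, Law, 72); (3, Phys, 47); (3, Phys, 72); (7, Chem, 49); (7, Chem, 94); (7, NULL, 49); (7, NULL, 94); (NULL, Econ, NULL)

LEFT JOIN keeps every row from `classes`; unmatched rows get NULL for `scores`'s columns.
Matching on a.class_id = b.class_id. A NULL in a compared column never satisfies the condition.
- a row (class_id=7): matches 2 b row(s) → 2 output row(s).
- a row (class_id=3): matches 2 b row(s) → 2 output row(s).
- a row (class_id=3): matches 2 b row(s) → 2 output row(s).
- a row (class_id=3): matches 2 b row(s) → 2 output row(s).
- a row (class_id=7): matches 2 b row(s) → 2 output row(s).
- a row (class_id=NULL): no match → kept, b columns NULL.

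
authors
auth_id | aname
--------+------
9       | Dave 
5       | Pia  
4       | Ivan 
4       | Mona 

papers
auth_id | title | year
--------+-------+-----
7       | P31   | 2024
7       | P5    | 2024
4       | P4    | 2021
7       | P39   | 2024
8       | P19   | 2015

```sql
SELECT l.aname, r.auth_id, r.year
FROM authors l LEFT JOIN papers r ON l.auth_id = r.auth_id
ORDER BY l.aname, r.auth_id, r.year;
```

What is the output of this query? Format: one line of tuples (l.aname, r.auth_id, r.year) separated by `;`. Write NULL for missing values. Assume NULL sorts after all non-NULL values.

LEFT JOIN keeps every row from `authors`; unmatched rows get NULL for `papers`'s columns.
Matching on l.auth_id = r.auth_id.
- l[0] auth_id=9 → no match; kept with NULLs on the r side.
- l[1] auth_id=5 → no match; kept with NULLs on the r side.
- l[2] auth_id=4 → 1 match(es) in r → 1 row(s).
- l[3] auth_id=4 → 1 match(es) in r → 1 row(s).
After projecting and ordering:
l.aname | r.auth_id | r.year
Dave | NULL | NULL
Ivan | 4 | 2021
Mona | 4 | 2021
Pia | NULL | NULL

(Dave, NULL, NULL); (Ivan, 4, 2021); (Mona, 4, 2021); (Pia, NULL, NULL)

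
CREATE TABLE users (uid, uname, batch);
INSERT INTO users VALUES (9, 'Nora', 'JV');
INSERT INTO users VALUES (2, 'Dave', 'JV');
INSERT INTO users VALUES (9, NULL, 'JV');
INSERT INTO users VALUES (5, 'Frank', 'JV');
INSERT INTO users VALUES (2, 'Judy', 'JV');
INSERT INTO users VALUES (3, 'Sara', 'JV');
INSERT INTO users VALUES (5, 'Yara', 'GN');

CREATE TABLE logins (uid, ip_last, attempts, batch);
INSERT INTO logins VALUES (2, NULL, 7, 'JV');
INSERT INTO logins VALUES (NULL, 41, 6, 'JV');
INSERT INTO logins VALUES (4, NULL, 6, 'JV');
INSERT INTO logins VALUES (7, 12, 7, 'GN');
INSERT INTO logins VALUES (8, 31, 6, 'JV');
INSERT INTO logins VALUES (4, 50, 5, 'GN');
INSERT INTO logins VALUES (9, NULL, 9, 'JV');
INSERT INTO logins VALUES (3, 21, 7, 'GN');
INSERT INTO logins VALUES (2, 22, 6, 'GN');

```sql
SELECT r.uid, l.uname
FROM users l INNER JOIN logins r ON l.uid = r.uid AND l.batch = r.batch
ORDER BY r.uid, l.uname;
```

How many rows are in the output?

4

INNER JOIN keeps only pairs where the ON condition holds.
Matching on l.uid = r.uid AND l.batch = r.batch. A NULL in a compared column never satisfies the condition.
- l row (uid=9, batch=JV): matches 1 r row(s) → 1 output row(s).
- l row (uid=2, batch=JV): matches 1 r row(s) → 1 output row(s).
- l row (uid=9, batch=JV): matches 1 r row(s) → 1 output row(s).
- l row (uid=5, batch=JV): no match → dropped.
- l row (uid=2, batch=JV): matches 1 r row(s) → 1 output row(s).
- l row (uid=3, batch=JV): no match → dropped.
- l row (uid=5, batch=GN): no match → dropped.
Total: 4 rows.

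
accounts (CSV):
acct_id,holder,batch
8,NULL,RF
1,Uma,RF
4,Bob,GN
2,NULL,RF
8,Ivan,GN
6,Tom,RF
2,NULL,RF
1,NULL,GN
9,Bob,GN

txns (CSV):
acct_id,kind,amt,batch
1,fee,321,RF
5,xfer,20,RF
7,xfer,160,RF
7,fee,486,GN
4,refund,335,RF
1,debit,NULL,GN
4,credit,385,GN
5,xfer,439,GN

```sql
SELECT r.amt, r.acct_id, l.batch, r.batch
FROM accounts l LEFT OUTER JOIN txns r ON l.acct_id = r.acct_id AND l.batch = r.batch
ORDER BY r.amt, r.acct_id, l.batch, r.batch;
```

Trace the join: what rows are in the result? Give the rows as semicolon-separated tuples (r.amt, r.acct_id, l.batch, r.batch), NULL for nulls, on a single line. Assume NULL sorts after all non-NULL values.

LEFT JOIN keeps every row from `accounts`; unmatched rows get NULL for `txns`'s columns.
Matching on l.acct_id = r.acct_id AND l.batch = r.batch.
Matched pairs: 3; unmatched l rows kept: 6.

(321, 1, RF, RF); (385, 4, GN, GN); (NULL, 1, GN, GN); (NULL, NULL, GN, NULL); (NULL, NULL, GN, NULL); (NULL, NULL, RF, NULL); (NULL, NULL, RF, NULL); (NULL, NULL, RF, NULL); (NULL, NULL, RF, NULL)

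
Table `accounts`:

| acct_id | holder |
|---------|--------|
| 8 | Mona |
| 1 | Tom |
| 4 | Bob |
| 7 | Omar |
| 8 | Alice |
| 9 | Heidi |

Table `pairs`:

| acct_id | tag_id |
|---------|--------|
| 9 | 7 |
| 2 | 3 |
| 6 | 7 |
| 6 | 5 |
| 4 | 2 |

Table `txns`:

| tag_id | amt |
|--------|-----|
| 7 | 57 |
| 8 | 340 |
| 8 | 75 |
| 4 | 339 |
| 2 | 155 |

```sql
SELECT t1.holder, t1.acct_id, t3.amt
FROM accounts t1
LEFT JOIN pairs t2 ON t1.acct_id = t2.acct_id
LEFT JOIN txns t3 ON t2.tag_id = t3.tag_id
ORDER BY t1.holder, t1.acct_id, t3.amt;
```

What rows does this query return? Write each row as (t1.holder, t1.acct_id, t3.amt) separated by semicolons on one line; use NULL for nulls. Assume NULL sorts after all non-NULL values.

(Alice, 8, NULL); (Bob, 4, 155); (Heidi, 9, 57); (Mona, 8, NULL); (Omar, 7, NULL); (Tom, 1, NULL)

Step 1 — t1 LEFT JOIN t2 on acct_id → 6 row(s).
Then LEFT JOIN `txns t3` on tag_id: each of those 6 rows is kept; rows whose t2.tag_id has no match in t3 get NULL for t3's columns.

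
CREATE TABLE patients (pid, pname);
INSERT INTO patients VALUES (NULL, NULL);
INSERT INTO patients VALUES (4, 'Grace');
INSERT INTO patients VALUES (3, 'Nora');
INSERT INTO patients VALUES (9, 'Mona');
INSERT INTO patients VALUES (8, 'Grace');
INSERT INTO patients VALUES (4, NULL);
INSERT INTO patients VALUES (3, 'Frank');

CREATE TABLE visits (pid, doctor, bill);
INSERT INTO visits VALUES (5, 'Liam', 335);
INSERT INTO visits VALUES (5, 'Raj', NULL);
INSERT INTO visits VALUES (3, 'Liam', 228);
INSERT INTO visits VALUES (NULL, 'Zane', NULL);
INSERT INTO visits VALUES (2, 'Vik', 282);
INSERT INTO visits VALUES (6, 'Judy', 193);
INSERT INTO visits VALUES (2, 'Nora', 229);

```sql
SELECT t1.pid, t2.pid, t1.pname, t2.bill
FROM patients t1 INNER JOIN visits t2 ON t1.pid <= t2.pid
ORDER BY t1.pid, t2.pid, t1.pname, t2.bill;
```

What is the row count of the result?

14

INNER JOIN keeps only pairs where the ON condition holds.
Matching on t1.pid <= t2.pid. A NULL in a compared column never satisfies the condition.
- pid=NULL: no matching t2 row, dropped.
- pid=4: 3 matching t2 row(s), so 3 row(s) emitted.
- pid=3: 4 matching t2 row(s), so 4 row(s) emitted.
- pid=9: no matching t2 row, dropped.
- pid=8: no matching t2 row, dropped.
- pid=4: 3 matching t2 row(s), so 3 row(s) emitted.
- pid=3: 4 matching t2 row(s), so 4 row(s) emitted.
Total: 14 rows.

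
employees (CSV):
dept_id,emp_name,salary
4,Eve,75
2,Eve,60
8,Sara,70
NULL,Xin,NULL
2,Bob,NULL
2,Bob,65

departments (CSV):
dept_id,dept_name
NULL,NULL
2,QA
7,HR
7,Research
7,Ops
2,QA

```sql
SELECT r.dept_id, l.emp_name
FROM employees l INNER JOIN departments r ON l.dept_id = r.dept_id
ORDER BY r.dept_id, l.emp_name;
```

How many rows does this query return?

INNER JOIN keeps only pairs where the ON condition holds.
Matching on l.dept_id = r.dept_id. A NULL in a compared column never satisfies the condition.
- l row (dept_id=4): no match → dropped.
- l row (dept_id=2): matches 2 r row(s) → 2 output row(s).
- l row (dept_id=8): no match → dropped.
- l row (dept_id=NULL): no match → dropped.
- l row (dept_id=2): matches 2 r row(s) → 2 output row(s).
- l row (dept_id=2): matches 2 r row(s) → 2 output row(s).
Total: 6 rows.

6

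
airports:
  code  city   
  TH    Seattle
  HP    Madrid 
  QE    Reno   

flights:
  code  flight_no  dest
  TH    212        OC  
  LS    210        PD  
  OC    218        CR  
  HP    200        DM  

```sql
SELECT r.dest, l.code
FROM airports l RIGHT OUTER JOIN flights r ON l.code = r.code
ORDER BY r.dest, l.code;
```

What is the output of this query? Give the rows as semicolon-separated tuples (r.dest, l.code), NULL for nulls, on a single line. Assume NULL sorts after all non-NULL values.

(CR, NULL); (DM, HP); (OC, TH); (PD, NULL)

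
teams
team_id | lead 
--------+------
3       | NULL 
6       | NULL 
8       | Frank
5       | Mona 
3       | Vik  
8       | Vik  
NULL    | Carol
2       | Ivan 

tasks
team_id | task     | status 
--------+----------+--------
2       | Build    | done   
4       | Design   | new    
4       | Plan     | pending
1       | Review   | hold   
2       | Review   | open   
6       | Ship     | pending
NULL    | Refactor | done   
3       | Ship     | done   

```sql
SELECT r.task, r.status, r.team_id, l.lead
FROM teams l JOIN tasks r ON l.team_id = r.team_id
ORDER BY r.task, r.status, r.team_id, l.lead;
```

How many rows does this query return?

INNER JOIN keeps only pairs where the ON condition holds.
Matching on l.team_id = r.team_id. A NULL in a compared column never satisfies the condition.
- l (team_id=3) pairs with 1 row(s) of r.
- l (team_id=6) pairs with 1 row(s) of r.
- l (team_id=8) has no partner → excluded.
- l (team_id=5) has no partner → excluded.
- l (team_id=3) pairs with 1 row(s) of r.
- l (team_id=8) has no partner → excluded.
- l (team_id=NULL) has no partner → excluded.
- l (team_id=2) pairs with 2 row(s) of r.
Total: 5 rows.

5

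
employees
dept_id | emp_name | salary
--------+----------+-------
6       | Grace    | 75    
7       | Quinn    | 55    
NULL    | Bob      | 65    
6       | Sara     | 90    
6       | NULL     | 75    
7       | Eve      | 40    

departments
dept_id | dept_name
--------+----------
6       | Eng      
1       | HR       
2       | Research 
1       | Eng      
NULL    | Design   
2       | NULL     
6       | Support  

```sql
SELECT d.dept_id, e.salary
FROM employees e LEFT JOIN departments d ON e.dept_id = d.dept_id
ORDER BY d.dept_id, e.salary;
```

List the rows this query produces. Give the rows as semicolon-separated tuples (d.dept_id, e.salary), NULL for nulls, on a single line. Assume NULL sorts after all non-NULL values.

(6, 75); (6, 75); (6, 75); (6, 75); (6, 90); (6, 90); (NULL, 40); (NULL, 55); (NULL, 65)

LEFT JOIN keeps every row from `employees`; unmatched rows get NULL for `departments`'s columns.
Matching on e.dept_id = d.dept_id. A NULL in a compared column never satisfies the condition.
- e[0] dept_id=6 → 2 match(es) in d → 2 row(s).
- e[1] dept_id=7 → no match; kept with NULLs on the d side.
- e[2] dept_id=NULL → no match; kept with NULLs on the d side.
- e[3] dept_id=6 → 2 match(es) in d → 2 row(s).
- e[4] dept_id=6 → 2 match(es) in d → 2 row(s).
- e[5] dept_id=7 → no match; kept with NULLs on the d side.
After projecting and ordering:
d.dept_id | e.salary
6 | 75
6 | 75
6 | 75
6 | 75
6 | 90
6 | 90
NULL | 40
NULL | 55
NULL | 65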